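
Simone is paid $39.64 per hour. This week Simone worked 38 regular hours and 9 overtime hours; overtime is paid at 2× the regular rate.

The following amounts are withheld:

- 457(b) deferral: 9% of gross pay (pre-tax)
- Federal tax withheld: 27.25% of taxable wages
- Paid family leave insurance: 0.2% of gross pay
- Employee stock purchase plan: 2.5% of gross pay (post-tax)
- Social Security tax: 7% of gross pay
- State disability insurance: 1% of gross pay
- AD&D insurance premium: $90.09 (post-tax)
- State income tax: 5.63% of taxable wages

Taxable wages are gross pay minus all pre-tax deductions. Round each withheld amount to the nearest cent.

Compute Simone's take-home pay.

Regular pay: 38 × $39.64 = $1,506.32
Overtime pay: 9 × $39.64 × 2 = $713.52
Gross pay = $1,506.32 + $713.52 = $2,219.84
457(b) deferral: $2,219.84 × 0.09 = $199.79
Taxable wages = $2,219.84 − $199.79 = $2,020.05
Federal tax withheld: $2,020.05 × 0.2725 = $550.46
State income tax: $2,020.05 × 0.0563 = $113.73
Paid family leave insurance: $2,219.84 × 0.002 = $4.44
Social Security tax: $2,219.84 × 0.07 = $155.39
State disability insurance: $2,219.84 × 0.01 = $22.20
AD&D insurance premium: $90.09
Employee stock purchase plan: $2,219.84 × 0.025 = $55.50
Total deductions = $199.79 + $550.46 + $113.73 + $4.44 + $155.39 + $22.20 + $90.09 + $55.50 = $1,191.60
Net pay = $2,219.84 − $1,191.60 = $1,028.24

$1,028.24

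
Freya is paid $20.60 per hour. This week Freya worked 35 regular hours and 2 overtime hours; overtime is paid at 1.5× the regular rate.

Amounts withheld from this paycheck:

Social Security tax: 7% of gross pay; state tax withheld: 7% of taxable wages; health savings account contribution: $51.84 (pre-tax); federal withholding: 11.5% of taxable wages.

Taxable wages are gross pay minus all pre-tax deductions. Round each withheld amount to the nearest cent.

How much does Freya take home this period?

$540.93

Regular pay: 35 × $20.60 = $721.00
Overtime pay: 2 × $20.60 × 1.5 = $61.80
Gross pay = $721.00 + $61.80 = $782.80
Health savings account contribution: $51.84
Taxable wages = $782.80 − $51.84 = $730.96
Federal withholding: $730.96 × 0.115 = $84.06
State tax withheld: $730.96 × 0.07 = $51.17
Social Security tax: $782.80 × 0.07 = $54.80
Total deductions = $51.84 + $84.06 + $51.17 + $54.80 = $241.87
Net pay = $782.80 − $241.87 = $540.93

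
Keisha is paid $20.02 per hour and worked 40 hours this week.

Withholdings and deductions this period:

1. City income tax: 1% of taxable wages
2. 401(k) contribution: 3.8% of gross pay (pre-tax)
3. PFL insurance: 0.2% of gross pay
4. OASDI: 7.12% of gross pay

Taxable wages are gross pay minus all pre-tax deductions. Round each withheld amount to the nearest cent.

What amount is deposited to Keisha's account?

$704.05

Gross pay: 40 × $20.02 = $800.80
401(k) contribution: $800.80 × 0.038 = $30.43
Taxable wages = $800.80 − $30.43 = $770.37
City income tax: $770.37 × 0.01 = $7.70
OASDI: $800.80 × 0.0712 = $57.02
PFL insurance: $800.80 × 0.002 = $1.60
Total deductions = $30.43 + $7.70 + $57.02 + $1.60 = $96.75
Net pay = $800.80 − $96.75 = $704.05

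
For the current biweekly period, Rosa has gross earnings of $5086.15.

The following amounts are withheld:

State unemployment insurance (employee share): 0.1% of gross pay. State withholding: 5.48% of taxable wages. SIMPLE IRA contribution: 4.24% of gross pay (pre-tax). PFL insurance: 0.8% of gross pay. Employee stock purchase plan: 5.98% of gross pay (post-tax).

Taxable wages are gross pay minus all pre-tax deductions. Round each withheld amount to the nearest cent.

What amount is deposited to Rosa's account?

$4253.67

SIMPLE IRA contribution: $5086.15 × 0.0424 = $215.65
Taxable wages = $5086.15 − $215.65 = $4870.50
State withholding: $4870.50 × 0.0548 = $266.90
State unemployment insurance (employee share): $5086.15 × 0.001 = $5.09
PFL insurance: $5086.15 × 0.008 = $40.69
Employee stock purchase plan: $5086.15 × 0.0598 = $304.15
Total deductions = $215.65 + $266.90 + $5.09 + $40.69 + $304.15 = $832.48
Net pay = $5086.15 − $832.48 = $4253.67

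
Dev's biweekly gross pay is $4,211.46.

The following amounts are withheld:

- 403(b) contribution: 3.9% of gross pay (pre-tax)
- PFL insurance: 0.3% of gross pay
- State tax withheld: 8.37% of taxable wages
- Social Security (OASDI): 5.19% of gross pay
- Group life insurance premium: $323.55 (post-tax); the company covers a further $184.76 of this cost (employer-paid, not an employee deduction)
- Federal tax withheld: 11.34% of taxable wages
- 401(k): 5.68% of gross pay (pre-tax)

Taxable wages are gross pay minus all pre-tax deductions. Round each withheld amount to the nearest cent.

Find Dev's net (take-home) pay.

$2,502.69

401(k): $4,211.46 × 0.0568 = $239.21
403(b) contribution: $4,211.46 × 0.039 = $164.25
Pre-tax total = $239.21 + $164.25 = $403.46
Taxable wages = $4,211.46 − $403.46 = $3,808.00
State tax withheld: $3,808.00 × 0.0837 = $318.73
Federal tax withheld: $3,808.00 × 0.1134 = $431.83
Social Security (OASDI): $4,211.46 × 0.0519 = $218.57
PFL insurance: $4,211.46 × 0.003 = $12.63
Group life insurance premium: $323.55
(Employer's $184.76 toward group life insurance premium is not withheld from the employee.)
Total deductions = $239.21 + $164.25 + $318.73 + $431.83 + $218.57 + $12.63 + $323.55 = $1,708.77
Net pay = $4,211.46 − $1,708.77 = $2,502.69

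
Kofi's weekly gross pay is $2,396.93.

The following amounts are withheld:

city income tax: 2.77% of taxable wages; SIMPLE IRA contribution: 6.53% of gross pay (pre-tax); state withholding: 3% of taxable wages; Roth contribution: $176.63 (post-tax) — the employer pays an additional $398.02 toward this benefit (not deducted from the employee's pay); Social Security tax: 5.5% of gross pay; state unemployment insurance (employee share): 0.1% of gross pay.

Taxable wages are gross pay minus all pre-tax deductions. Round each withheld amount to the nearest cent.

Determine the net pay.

$1,800.28

SIMPLE IRA contribution: $2,396.93 × 0.0653 = $156.52
Taxable wages = $2,396.93 − $156.52 = $2,240.41
State withholding: $2,240.41 × 0.03 = $67.21
City income tax: $2,240.41 × 0.0277 = $62.06
Social Security tax: $2,396.93 × 0.055 = $131.83
State unemployment insurance (employee share): $2,396.93 × 0.001 = $2.40
Roth contribution: $176.63
(Employer's $398.02 toward Roth contribution is not withheld from the employee.)
Total deductions = $156.52 + $67.21 + $62.06 + $131.83 + $2.40 + $176.63 = $596.65
Net pay = $2,396.93 − $596.65 = $1,800.28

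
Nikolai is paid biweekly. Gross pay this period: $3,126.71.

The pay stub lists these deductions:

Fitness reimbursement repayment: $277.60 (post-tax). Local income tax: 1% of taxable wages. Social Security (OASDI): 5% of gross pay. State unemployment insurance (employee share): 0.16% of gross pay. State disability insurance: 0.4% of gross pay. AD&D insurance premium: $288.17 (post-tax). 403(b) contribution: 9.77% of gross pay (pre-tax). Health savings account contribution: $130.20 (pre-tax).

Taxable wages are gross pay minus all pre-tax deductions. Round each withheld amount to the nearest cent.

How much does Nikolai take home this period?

Health savings account contribution: $130.20
403(b) contribution: $3,126.71 × 0.0977 = $305.48
Pre-tax total = $130.20 + $305.48 = $435.68
Taxable wages = $3,126.71 − $435.68 = $2,691.03
Local income tax: $2,691.03 × 0.01 = $26.91
State disability insurance: $3,126.71 × 0.004 = $12.51
State unemployment insurance (employee share): $3,126.71 × 0.0016 = $5.00
Social Security (OASDI): $3,126.71 × 0.05 = $156.34
AD&D insurance premium: $288.17
Fitness reimbursement repayment: $277.60
Total deductions = $130.20 + $305.48 + $26.91 + $12.51 + $5.00 + $156.34 + $288.17 + $277.60 = $1,202.21
Net pay = $3,126.71 − $1,202.21 = $1,924.50

$1,924.50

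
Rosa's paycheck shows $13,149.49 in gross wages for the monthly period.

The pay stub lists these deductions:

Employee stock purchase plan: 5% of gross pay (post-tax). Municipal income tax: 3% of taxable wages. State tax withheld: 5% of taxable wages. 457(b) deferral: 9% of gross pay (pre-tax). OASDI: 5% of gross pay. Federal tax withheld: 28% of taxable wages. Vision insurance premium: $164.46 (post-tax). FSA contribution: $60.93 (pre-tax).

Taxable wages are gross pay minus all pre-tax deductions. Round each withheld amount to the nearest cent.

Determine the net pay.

$6,139.87

457(b) deferral: $13,149.49 × 0.09 = $1,183.45
FSA contribution: $60.93
Pre-tax total = $1,183.45 + $60.93 = $1,244.38
Taxable wages = $13,149.49 − $1,244.38 = $11,905.11
State tax withheld: $11,905.11 × 0.05 = $595.26
Federal tax withheld: $11,905.11 × 0.28 = $3,333.43
Municipal income tax: $11,905.11 × 0.03 = $357.15
OASDI: $13,149.49 × 0.05 = $657.47
Employee stock purchase plan: $13,149.49 × 0.05 = $657.47
Vision insurance premium: $164.46
Total deductions = $1,183.45 + $60.93 + $595.26 + $3,333.43 + $357.15 + $657.47 + $657.47 + $164.46 = $7,009.62
Net pay = $13,149.49 − $7,009.62 = $6,139.87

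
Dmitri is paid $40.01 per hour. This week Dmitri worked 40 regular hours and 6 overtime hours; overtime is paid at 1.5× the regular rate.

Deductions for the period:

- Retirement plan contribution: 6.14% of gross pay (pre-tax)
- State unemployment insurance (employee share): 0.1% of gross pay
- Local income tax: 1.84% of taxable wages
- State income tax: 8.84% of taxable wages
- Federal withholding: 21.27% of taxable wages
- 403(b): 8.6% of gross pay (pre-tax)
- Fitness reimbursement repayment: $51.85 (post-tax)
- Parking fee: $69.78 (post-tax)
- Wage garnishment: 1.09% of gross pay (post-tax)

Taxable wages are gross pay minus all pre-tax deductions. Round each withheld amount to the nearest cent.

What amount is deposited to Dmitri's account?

$992.51

Regular pay: 40 × $40.01 = $1,600.40
Overtime pay: 6 × $40.01 × 1.5 = $360.09
Gross pay = $1,600.40 + $360.09 = $1,960.49
Retirement plan contribution: $1,960.49 × 0.0614 = $120.37
403(b): $1,960.49 × 0.086 = $168.60
Pre-tax total = $120.37 + $168.60 = $288.97
Taxable wages = $1,960.49 − $288.97 = $1,671.52
Federal withholding: $1,671.52 × 0.2127 = $355.53
Local income tax: $1,671.52 × 0.0184 = $30.76
State income tax: $1,671.52 × 0.0884 = $147.76
State unemployment insurance (employee share): $1,960.49 × 0.001 = $1.96
Parking fee: $69.78
Wage garnishment: $1,960.49 × 0.0109 = $21.37
Fitness reimbursement repayment: $51.85
Total deductions = $120.37 + $168.60 + $355.53 + $30.76 + $147.76 + $1.96 + $69.78 + $21.37 + $51.85 = $967.98
Net pay = $1,960.49 − $967.98 = $992.51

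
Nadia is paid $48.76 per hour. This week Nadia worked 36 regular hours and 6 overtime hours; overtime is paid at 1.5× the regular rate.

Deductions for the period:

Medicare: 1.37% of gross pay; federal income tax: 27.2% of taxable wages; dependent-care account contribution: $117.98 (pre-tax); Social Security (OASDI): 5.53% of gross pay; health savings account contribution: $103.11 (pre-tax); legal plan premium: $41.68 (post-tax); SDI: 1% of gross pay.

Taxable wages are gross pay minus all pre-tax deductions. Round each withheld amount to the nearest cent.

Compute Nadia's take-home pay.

Regular pay: 36 × $48.76 = $1,755.36
Overtime pay: 6 × $48.76 × 1.5 = $438.84
Gross pay = $1,755.36 + $438.84 = $2,194.20
Health savings account contribution: $103.11
Dependent-care account contribution: $117.98
Pre-tax total = $103.11 + $117.98 = $221.09
Taxable wages = $2,194.20 − $221.09 = $1,973.11
Federal income tax: $1,973.11 × 0.272 = $536.69
SDI: $2,194.20 × 0.01 = $21.94
Social Security (OASDI): $2,194.20 × 0.0553 = $121.34
Medicare: $2,194.20 × 0.0137 = $30.06
Legal plan premium: $41.68
Total deductions = $103.11 + $117.98 + $536.69 + $21.94 + $121.34 + $30.06 + $41.68 = $972.80
Net pay = $2,194.20 − $972.80 = $1,221.40

$1,221.40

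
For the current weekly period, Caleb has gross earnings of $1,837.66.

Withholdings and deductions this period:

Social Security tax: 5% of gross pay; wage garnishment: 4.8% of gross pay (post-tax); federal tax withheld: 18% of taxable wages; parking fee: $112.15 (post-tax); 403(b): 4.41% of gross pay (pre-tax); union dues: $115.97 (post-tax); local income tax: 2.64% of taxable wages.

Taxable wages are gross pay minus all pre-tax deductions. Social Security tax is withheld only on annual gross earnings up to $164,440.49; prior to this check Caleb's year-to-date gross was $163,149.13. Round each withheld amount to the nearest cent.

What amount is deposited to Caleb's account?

$1,013.16

403(b): $1,837.66 × 0.0441 = $81.04
Taxable wages = $1,837.66 − $81.04 = $1,756.62
Local income tax: $1,756.62 × 0.0264 = $46.37
Federal tax withheld: $1,756.62 × 0.18 = $316.19
Social Security tax: only $164,440.49 − $163,149.13 = $1,291.36 of this check is subject → $1,291.36 × 0.05 = $64.57
Union dues: $115.97
Wage garnishment: $1,837.66 × 0.048 = $88.21
Parking fee: $112.15
Total deductions = $81.04 + $46.37 + $316.19 + $64.57 + $115.97 + $88.21 + $112.15 = $824.50
Net pay = $1,837.66 − $824.50 = $1,013.16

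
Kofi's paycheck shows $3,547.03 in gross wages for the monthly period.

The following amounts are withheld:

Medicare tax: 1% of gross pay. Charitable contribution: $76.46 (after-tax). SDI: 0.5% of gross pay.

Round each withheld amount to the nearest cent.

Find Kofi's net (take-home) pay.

$3,417.36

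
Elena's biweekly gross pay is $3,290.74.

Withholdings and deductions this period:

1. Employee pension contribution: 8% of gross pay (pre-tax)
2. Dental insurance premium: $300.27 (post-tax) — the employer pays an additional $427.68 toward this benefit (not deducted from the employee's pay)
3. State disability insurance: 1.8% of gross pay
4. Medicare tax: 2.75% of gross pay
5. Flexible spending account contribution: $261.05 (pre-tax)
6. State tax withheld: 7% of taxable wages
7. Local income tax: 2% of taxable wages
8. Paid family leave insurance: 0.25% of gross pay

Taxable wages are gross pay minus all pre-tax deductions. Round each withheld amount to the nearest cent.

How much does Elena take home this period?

$2,059.22

Employee pension contribution: $3,290.74 × 0.08 = $263.26
Flexible spending account contribution: $261.05
Pre-tax total = $263.26 + $261.05 = $524.31
Taxable wages = $3,290.74 − $524.31 = $2,766.43
Local income tax: $2,766.43 × 0.02 = $55.33
State tax withheld: $2,766.43 × 0.07 = $193.65
Medicare tax: $3,290.74 × 0.0275 = $90.50
State disability insurance: $3,290.74 × 0.018 = $59.23
Paid family leave insurance: $3,290.74 × 0.0025 = $8.23
Dental insurance premium: $300.27
(Employer's $427.68 toward dental insurance premium is not withheld from the employee.)
Total deductions = $263.26 + $261.05 + $55.33 + $193.65 + $90.50 + $59.23 + $8.23 + $300.27 = $1,231.52
Net pay = $3,290.74 − $1,231.52 = $2,059.22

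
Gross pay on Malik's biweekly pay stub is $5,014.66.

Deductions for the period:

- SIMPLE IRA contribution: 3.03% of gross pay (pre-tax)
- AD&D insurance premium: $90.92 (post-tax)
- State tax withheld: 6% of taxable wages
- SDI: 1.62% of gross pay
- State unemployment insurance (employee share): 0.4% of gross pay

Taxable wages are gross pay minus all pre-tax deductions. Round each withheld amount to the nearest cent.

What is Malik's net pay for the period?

SIMPLE IRA contribution: $5,014.66 × 0.0303 = $151.94
Taxable wages = $5,014.66 − $151.94 = $4,862.72
State tax withheld: $4,862.72 × 0.06 = $291.76
SDI: $5,014.66 × 0.0162 = $81.24
State unemployment insurance (employee share): $5,014.66 × 0.004 = $20.06
AD&D insurance premium: $90.92
Total deductions = $151.94 + $291.76 + $81.24 + $20.06 + $90.92 = $635.92
Net pay = $5,014.66 − $635.92 = $4,378.74

$4,378.74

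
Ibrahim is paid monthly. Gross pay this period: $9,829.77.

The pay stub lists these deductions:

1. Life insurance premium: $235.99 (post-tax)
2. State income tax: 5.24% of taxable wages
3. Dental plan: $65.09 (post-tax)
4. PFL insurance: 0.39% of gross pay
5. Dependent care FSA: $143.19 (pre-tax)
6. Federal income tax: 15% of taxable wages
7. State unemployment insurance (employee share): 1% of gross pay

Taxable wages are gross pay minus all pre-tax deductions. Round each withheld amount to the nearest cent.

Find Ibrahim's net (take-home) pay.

$7,288.29

Dependent care FSA: $143.19
Taxable wages = $9,829.77 − $143.19 = $9,686.58
State income tax: $9,686.58 × 0.0524 = $507.58
Federal income tax: $9,686.58 × 0.15 = $1,452.99
PFL insurance: $9,829.77 × 0.0039 = $38.34
State unemployment insurance (employee share): $9,829.77 × 0.01 = $98.30
Life insurance premium: $235.99
Dental plan: $65.09
Total deductions = $143.19 + $507.58 + $1,452.99 + $38.34 + $98.30 + $235.99 + $65.09 = $2,541.48
Net pay = $9,829.77 − $2,541.48 = $7,288.29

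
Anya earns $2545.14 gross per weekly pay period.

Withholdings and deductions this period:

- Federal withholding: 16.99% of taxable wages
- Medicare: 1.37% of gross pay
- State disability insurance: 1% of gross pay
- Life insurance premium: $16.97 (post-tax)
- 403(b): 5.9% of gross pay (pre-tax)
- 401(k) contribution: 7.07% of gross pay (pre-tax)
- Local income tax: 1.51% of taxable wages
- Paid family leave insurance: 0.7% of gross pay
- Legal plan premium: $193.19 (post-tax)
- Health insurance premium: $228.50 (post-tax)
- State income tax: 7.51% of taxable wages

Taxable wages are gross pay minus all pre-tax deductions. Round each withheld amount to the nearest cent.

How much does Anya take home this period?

$1122.10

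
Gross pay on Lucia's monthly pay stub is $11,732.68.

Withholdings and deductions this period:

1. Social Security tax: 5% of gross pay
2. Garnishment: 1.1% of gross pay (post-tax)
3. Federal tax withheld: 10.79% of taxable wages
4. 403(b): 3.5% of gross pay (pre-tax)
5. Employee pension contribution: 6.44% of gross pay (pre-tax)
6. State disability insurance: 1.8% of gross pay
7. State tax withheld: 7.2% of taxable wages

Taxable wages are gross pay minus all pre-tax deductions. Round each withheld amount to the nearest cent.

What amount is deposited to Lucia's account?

Employee pension contribution: $11,732.68 × 0.0644 = $755.58
403(b): $11,732.68 × 0.035 = $410.64
Pre-tax total = $755.58 + $410.64 = $1,166.22
Taxable wages = $11,732.68 − $1,166.22 = $10,566.46
Federal tax withheld: $10,566.46 × 0.1079 = $1,140.12
State tax withheld: $10,566.46 × 0.072 = $760.79
Social Security tax: $11,732.68 × 0.05 = $586.63
State disability insurance: $11,732.68 × 0.018 = $211.19
Garnishment: $11,732.68 × 0.011 = $129.06
Total deductions = $755.58 + $410.64 + $1,140.12 + $760.79 + $586.63 + $211.19 + $129.06 = $3,994.01
Net pay = $11,732.68 − $3,994.01 = $7,738.67

$7,738.67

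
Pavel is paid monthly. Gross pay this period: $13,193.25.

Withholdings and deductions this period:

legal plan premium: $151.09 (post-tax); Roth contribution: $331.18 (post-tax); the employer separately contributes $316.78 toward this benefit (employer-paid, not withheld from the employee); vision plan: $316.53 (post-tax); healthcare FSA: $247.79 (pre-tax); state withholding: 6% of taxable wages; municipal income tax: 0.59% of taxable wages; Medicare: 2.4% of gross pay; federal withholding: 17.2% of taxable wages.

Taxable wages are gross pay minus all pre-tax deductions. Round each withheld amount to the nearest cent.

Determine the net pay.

Healthcare FSA: $247.79
Taxable wages = $13,193.25 − $247.79 = $12,945.46
Municipal income tax: $12,945.46 × 0.0059 = $76.38
Federal withholding: $12,945.46 × 0.172 = $2,226.62
State withholding: $12,945.46 × 0.06 = $776.73
Medicare: $13,193.25 × 0.024 = $316.64
Roth contribution: $331.18
Vision plan: $316.53
Legal plan premium: $151.09
(Employer's $316.78 toward Roth contribution is not withheld from the employee.)
Total deductions = $247.79 + $76.38 + $2,226.62 + $776.73 + $316.64 + $331.18 + $316.53 + $151.09 = $4,442.96
Net pay = $13,193.25 − $4,442.96 = $8,750.29

$8,750.29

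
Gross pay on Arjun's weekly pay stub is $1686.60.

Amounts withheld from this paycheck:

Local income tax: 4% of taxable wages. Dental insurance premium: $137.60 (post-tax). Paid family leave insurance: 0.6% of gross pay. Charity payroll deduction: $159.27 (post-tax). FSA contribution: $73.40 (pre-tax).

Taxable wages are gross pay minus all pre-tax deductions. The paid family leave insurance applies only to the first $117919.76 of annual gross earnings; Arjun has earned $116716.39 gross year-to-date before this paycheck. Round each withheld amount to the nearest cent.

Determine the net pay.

FSA contribution: $73.40
Taxable wages = $1686.60 − $73.40 = $1613.20
Local income tax: $1613.20 × 0.04 = $64.53
Paid family leave insurance: only $117919.76 − $116716.39 = $1203.37 of this check is subject → $1203.37 × 0.006 = $7.22
Dental insurance premium: $137.60
Charity payroll deduction: $159.27
Total deductions = $73.40 + $64.53 + $7.22 + $137.60 + $159.27 = $442.02
Net pay = $1686.60 − $442.02 = $1244.58

$1244.58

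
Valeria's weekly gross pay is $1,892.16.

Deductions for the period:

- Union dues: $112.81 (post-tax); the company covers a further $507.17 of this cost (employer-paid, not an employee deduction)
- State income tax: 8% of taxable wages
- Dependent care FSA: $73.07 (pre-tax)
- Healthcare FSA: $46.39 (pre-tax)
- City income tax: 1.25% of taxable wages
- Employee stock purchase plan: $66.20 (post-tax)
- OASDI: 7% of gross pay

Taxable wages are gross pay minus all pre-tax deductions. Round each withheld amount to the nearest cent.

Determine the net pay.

$1,297.26

Dependent care FSA: $73.07
Healthcare FSA: $46.39
Pre-tax total = $73.07 + $46.39 = $119.46
Taxable wages = $1,892.16 − $119.46 = $1,772.70
City income tax: $1,772.70 × 0.0125 = $22.16
State income tax: $1,772.70 × 0.08 = $141.82
OASDI: $1,892.16 × 0.07 = $132.45
Union dues: $112.81
Employee stock purchase plan: $66.20
(Employer's $507.17 toward union dues is not withheld from the employee.)
Total deductions = $73.07 + $46.39 + $22.16 + $141.82 + $132.45 + $112.81 + $66.20 = $594.90
Net pay = $1,892.16 − $594.90 = $1,297.26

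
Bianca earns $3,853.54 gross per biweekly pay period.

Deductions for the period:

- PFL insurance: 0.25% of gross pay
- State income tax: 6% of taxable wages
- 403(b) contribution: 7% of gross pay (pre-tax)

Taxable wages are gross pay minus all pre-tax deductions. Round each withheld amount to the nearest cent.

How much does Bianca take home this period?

$3,359.13

403(b) contribution: $3,853.54 × 0.07 = $269.75
Taxable wages = $3,853.54 − $269.75 = $3,583.79
State income tax: $3,583.79 × 0.06 = $215.03
PFL insurance: $3,853.54 × 0.0025 = $9.63
Total deductions = $269.75 + $215.03 + $9.63 = $494.41
Net pay = $3,853.54 − $494.41 = $3,359.13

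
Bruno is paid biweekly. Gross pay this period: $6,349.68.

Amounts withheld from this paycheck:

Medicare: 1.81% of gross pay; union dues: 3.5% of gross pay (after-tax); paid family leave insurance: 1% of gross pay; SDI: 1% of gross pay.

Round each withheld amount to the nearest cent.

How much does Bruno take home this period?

$5,885.51

Paid family leave insurance: $6,349.68 × 0.01 = $63.50
Medicare: $6,349.68 × 0.0181 = $114.93
SDI: $6,349.68 × 0.01 = $63.50
Union dues: $6,349.68 × 0.035 = $222.24
Total deductions = $63.50 + $114.93 + $63.50 + $222.24 = $464.17
Net pay = $6,349.68 − $464.17 = $5,885.51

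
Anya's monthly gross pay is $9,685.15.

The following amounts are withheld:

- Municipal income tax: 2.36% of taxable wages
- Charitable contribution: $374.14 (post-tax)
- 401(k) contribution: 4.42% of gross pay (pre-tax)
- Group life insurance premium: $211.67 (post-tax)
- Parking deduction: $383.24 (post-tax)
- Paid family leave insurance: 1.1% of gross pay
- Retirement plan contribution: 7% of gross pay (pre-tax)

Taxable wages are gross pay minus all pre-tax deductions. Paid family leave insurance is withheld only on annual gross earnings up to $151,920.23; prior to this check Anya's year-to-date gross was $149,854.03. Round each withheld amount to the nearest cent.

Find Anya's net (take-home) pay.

$7,384.86

401(k) contribution: $9,685.15 × 0.0442 = $428.08
Retirement plan contribution: $9,685.15 × 0.07 = $677.96
Pre-tax total = $428.08 + $677.96 = $1,106.04
Taxable wages = $9,685.15 − $1,106.04 = $8,579.11
Municipal income tax: $8,579.11 × 0.0236 = $202.47
Paid family leave insurance: only $151,920.23 − $149,854.03 = $2,066.20 of this check is subject → $2,066.20 × 0.011 = $22.73
Parking deduction: $383.24
Group life insurance premium: $211.67
Charitable contribution: $374.14
Total deductions = $428.08 + $677.96 + $202.47 + $22.73 + $383.24 + $211.67 + $374.14 = $2,300.29
Net pay = $9,685.15 − $2,300.29 = $7,384.86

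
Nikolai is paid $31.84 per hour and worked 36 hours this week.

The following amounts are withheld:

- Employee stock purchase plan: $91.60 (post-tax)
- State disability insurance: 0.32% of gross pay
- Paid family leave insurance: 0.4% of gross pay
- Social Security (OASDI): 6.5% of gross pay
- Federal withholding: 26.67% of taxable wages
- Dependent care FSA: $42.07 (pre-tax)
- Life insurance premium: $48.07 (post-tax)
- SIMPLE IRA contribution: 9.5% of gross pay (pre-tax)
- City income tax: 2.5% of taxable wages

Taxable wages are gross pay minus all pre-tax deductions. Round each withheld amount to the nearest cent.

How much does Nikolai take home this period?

Gross pay: 36 × $31.84 = $1,146.24
Dependent care FSA: $42.07
SIMPLE IRA contribution: $1,146.24 × 0.095 = $108.89
Pre-tax total = $42.07 + $108.89 = $150.96
Taxable wages = $1,146.24 − $150.96 = $995.28
City income tax: $995.28 × 0.025 = $24.88
Federal withholding: $995.28 × 0.2667 = $265.44
Paid family leave insurance: $1,146.24 × 0.004 = $4.58
State disability insurance: $1,146.24 × 0.0032 = $3.67
Social Security (OASDI): $1,146.24 × 0.065 = $74.51
Employee stock purchase plan: $91.60
Life insurance premium: $48.07
Total deductions = $42.07 + $108.89 + $24.88 + $265.44 + $4.58 + $3.67 + $74.51 + $91.60 + $48.07 = $663.71
Net pay = $1,146.24 − $663.71 = $482.53

$482.53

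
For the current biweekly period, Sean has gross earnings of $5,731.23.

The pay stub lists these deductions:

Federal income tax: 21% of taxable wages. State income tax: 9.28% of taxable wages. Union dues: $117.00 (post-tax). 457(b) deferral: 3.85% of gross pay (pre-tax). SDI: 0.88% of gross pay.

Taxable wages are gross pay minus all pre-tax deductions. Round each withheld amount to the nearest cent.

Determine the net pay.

$3,674.55

457(b) deferral: $5,731.23 × 0.0385 = $220.65
Taxable wages = $5,731.23 − $220.65 = $5,510.58
Federal income tax: $5,510.58 × 0.21 = $1,157.22
State income tax: $5,510.58 × 0.0928 = $511.38
SDI: $5,731.23 × 0.0088 = $50.43
Union dues: $117.00
Total deductions = $220.65 + $1,157.22 + $511.38 + $50.43 + $117.00 = $2,056.68
Net pay = $5,731.23 − $2,056.68 = $3,674.55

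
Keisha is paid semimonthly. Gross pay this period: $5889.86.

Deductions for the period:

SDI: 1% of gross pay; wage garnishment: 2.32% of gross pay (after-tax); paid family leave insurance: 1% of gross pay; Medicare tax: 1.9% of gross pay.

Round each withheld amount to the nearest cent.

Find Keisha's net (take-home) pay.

$5523.51

SDI: $5889.86 × 0.01 = $58.90
Medicare tax: $5889.86 × 0.019 = $111.91
Paid family leave insurance: $5889.86 × 0.01 = $58.90
Wage garnishment: $5889.86 × 0.0232 = $136.64
Total deductions = $58.90 + $111.91 + $58.90 + $136.64 = $366.35
Net pay = $5889.86 − $366.35 = $5523.51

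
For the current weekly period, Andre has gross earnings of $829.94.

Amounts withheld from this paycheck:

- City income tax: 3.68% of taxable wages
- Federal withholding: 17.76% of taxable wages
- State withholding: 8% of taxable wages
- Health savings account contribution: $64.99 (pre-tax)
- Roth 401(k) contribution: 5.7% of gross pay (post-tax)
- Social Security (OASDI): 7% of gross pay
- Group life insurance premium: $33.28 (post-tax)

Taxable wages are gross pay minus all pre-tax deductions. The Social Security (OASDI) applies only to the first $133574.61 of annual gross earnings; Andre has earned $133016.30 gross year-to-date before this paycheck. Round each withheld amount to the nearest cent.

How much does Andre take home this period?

$420.07

Health savings account contribution: $64.99
Taxable wages = $829.94 − $64.99 = $764.95
City income tax: $764.95 × 0.0368 = $28.15
State withholding: $764.95 × 0.08 = $61.20
Federal withholding: $764.95 × 0.1776 = $135.86
Social Security (OASDI): only $133574.61 − $133016.30 = $558.31 of this check is subject → $558.31 × 0.07 = $39.08
Group life insurance premium: $33.28
Roth 401(k) contribution: $829.94 × 0.057 = $47.31
Total deductions = $64.99 + $28.15 + $61.20 + $135.86 + $39.08 + $33.28 + $47.31 = $409.87
Net pay = $829.94 − $409.87 = $420.07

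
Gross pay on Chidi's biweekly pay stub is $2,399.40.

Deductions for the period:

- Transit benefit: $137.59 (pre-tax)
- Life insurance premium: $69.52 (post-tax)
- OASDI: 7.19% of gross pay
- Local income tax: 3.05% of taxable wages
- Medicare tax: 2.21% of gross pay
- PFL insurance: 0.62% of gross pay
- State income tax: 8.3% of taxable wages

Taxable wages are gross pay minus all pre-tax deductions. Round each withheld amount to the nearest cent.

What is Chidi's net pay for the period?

Transit benefit: $137.59
Taxable wages = $2,399.40 − $137.59 = $2,261.81
Local income tax: $2,261.81 × 0.0305 = $68.99
State income tax: $2,261.81 × 0.083 = $187.73
PFL insurance: $2,399.40 × 0.0062 = $14.88
Medicare tax: $2,399.40 × 0.0221 = $53.03
OASDI: $2,399.40 × 0.0719 = $172.52
Life insurance premium: $69.52
Total deductions = $137.59 + $68.99 + $187.73 + $14.88 + $53.03 + $172.52 + $69.52 = $704.26
Net pay = $2,399.40 − $704.26 = $1,695.14

$1,695.14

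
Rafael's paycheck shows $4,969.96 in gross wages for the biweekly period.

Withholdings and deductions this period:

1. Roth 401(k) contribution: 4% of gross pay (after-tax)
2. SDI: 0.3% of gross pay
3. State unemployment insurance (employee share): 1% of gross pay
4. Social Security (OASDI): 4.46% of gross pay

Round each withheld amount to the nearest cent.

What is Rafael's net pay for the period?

$4,484.89

Social Security (OASDI): $4,969.96 × 0.0446 = $221.66
SDI: $4,969.96 × 0.003 = $14.91
State unemployment insurance (employee share): $4,969.96 × 0.01 = $49.70
Roth 401(k) contribution: $4,969.96 × 0.04 = $198.80
Total deductions = $221.66 + $14.91 + $49.70 + $198.80 = $485.07
Net pay = $4,969.96 − $485.07 = $4,484.89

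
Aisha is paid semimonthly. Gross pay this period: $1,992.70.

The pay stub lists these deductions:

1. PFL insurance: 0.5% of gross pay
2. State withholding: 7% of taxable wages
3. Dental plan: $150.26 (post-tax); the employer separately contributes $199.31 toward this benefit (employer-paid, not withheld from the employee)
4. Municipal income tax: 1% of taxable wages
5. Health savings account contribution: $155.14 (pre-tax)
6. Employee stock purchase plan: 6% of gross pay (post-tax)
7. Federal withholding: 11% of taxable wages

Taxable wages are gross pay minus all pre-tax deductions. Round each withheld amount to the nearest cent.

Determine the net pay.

$1,208.64

Health savings account contribution: $155.14
Taxable wages = $1,992.70 − $155.14 = $1,837.56
State withholding: $1,837.56 × 0.07 = $128.63
Municipal income tax: $1,837.56 × 0.01 = $18.38
Federal withholding: $1,837.56 × 0.11 = $202.13
PFL insurance: $1,992.70 × 0.005 = $9.96
Dental plan: $150.26
Employee stock purchase plan: $1,992.70 × 0.06 = $119.56
(Employer's $199.31 toward dental plan is not withheld from the employee.)
Total deductions = $155.14 + $128.63 + $18.38 + $202.13 + $9.96 + $150.26 + $119.56 = $784.06
Net pay = $1,992.70 − $784.06 = $1,208.64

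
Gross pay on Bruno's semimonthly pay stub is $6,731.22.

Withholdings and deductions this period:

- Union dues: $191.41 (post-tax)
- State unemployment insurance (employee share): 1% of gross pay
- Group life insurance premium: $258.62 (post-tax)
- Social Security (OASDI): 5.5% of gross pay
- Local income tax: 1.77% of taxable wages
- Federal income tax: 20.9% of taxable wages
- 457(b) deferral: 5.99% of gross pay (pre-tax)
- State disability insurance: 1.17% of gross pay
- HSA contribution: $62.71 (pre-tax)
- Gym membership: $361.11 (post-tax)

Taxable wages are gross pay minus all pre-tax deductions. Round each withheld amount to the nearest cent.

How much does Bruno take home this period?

$3,517.53

HSA contribution: $62.71
457(b) deferral: $6,731.22 × 0.0599 = $403.20
Pre-tax total = $62.71 + $403.20 = $465.91
Taxable wages = $6,731.22 − $465.91 = $6,265.31
Federal income tax: $6,265.31 × 0.209 = $1,309.45
Local income tax: $6,265.31 × 0.0177 = $110.90
State disability insurance: $6,731.22 × 0.0117 = $78.76
Social Security (OASDI): $6,731.22 × 0.055 = $370.22
State unemployment insurance (employee share): $6,731.22 × 0.01 = $67.31
Gym membership: $361.11
Union dues: $191.41
Group life insurance premium: $258.62
Total deductions = $62.71 + $403.20 + $1,309.45 + $110.90 + $78.76 + $370.22 + $67.31 + $361.11 + $191.41 + $258.62 = $3,213.69
Net pay = $6,731.22 − $3,213.69 = $3,517.53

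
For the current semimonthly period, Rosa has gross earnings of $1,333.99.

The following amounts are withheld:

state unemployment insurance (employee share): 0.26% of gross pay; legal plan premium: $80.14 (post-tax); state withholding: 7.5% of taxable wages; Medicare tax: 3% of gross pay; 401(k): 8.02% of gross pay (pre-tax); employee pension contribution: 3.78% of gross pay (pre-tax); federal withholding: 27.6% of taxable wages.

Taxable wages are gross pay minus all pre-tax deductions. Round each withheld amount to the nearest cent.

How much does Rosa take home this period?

Employee pension contribution: $1,333.99 × 0.0378 = $50.42
401(k): $1,333.99 × 0.0802 = $106.99
Pre-tax total = $50.42 + $106.99 = $157.41
Taxable wages = $1,333.99 − $157.41 = $1,176.58
Federal withholding: $1,176.58 × 0.276 = $324.74
State withholding: $1,176.58 × 0.075 = $88.24
State unemployment insurance (employee share): $1,333.99 × 0.0026 = $3.47
Medicare tax: $1,333.99 × 0.03 = $40.02
Legal plan premium: $80.14
Total deductions = $50.42 + $106.99 + $324.74 + $88.24 + $3.47 + $40.02 + $80.14 = $694.02
Net pay = $1,333.99 − $694.02 = $639.97

$639.97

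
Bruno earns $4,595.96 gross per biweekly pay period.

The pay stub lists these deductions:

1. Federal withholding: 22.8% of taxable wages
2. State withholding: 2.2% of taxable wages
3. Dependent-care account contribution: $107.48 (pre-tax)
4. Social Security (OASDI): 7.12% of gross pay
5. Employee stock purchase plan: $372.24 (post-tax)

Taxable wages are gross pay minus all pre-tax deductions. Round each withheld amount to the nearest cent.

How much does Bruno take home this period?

Dependent-care account contribution: $107.48
Taxable wages = $4,595.96 − $107.48 = $4,488.48
Federal withholding: $4,488.48 × 0.228 = $1,023.37
State withholding: $4,488.48 × 0.022 = $98.75
Social Security (OASDI): $4,595.96 × 0.0712 = $327.23
Employee stock purchase plan: $372.24
Total deductions = $107.48 + $1,023.37 + $98.75 + $327.23 + $372.24 = $1,929.07
Net pay = $4,595.96 − $1,929.07 = $2,666.89

$2,666.89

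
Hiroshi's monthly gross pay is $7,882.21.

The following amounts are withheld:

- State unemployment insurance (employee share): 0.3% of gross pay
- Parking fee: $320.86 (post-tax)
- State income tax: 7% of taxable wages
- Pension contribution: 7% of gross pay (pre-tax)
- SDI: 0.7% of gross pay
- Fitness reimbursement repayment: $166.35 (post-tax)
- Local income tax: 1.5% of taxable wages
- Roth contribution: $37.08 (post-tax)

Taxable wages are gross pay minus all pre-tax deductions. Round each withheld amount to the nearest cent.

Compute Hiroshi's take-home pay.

$6,104.25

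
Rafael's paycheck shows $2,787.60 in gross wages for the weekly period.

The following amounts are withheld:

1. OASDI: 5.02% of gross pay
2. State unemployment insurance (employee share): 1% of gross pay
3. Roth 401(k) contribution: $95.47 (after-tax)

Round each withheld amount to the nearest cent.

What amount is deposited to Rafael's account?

$2,524.31

State unemployment insurance (employee share): $2,787.60 × 0.01 = $27.88
OASDI: $2,787.60 × 0.0502 = $139.94
Roth 401(k) contribution: $95.47
Total deductions = $27.88 + $139.94 + $95.47 = $263.29
Net pay = $2,787.60 − $263.29 = $2,524.31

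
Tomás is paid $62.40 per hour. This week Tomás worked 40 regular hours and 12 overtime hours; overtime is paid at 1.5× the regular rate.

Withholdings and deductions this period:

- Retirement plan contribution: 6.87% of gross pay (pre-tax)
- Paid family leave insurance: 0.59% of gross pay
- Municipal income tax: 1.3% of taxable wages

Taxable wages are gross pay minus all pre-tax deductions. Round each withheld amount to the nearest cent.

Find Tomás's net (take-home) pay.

Regular pay: 40 × $62.40 = $2,496.00
Overtime pay: 12 × $62.40 × 1.5 = $1,123.20
Gross pay = $2,496.00 + $1,123.20 = $3,619.20
Retirement plan contribution: $3,619.20 × 0.0687 = $248.64
Taxable wages = $3,619.20 − $248.64 = $3,370.56
Municipal income tax: $3,370.56 × 0.013 = $43.82
Paid family leave insurance: $3,619.20 × 0.0059 = $21.35
Total deductions = $248.64 + $43.82 + $21.35 = $313.81
Net pay = $3,619.20 − $313.81 = $3,305.39

$3,305.39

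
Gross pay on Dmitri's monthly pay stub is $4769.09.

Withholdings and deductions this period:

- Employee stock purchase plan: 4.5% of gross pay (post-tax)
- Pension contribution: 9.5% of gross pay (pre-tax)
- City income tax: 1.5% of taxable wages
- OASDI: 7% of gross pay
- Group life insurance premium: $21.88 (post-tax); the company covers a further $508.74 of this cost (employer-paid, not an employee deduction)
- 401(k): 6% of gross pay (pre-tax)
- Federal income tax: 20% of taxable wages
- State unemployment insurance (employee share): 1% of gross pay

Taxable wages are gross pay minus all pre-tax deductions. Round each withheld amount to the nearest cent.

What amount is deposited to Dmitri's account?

$2545.43

401(k): $4769.09 × 0.06 = $286.15
Pension contribution: $4769.09 × 0.095 = $453.06
Pre-tax total = $286.15 + $453.06 = $739.21
Taxable wages = $4769.09 − $739.21 = $4029.88
Federal income tax: $4029.88 × 0.2 = $805.98
City income tax: $4029.88 × 0.015 = $60.45
State unemployment insurance (employee share): $4769.09 × 0.01 = $47.69
OASDI: $4769.09 × 0.07 = $333.84
Group life insurance premium: $21.88
Employee stock purchase plan: $4769.09 × 0.045 = $214.61
(Employer's $508.74 toward group life insurance premium is not withheld from the employee.)
Total deductions = $286.15 + $453.06 + $805.98 + $60.45 + $47.69 + $333.84 + $21.88 + $214.61 = $2223.66
Net pay = $4769.09 − $2223.66 = $2545.43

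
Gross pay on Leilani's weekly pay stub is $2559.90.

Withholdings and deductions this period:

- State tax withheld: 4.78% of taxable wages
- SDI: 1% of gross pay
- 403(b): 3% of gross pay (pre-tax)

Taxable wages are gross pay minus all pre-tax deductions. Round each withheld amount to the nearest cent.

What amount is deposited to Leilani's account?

403(b): $2559.90 × 0.03 = $76.80
Taxable wages = $2559.90 − $76.80 = $2483.10
State tax withheld: $2483.10 × 0.0478 = $118.69
SDI: $2559.90 × 0.01 = $25.60
Total deductions = $76.80 + $118.69 + $25.60 = $221.09
Net pay = $2559.90 − $221.09 = $2338.81

$2338.81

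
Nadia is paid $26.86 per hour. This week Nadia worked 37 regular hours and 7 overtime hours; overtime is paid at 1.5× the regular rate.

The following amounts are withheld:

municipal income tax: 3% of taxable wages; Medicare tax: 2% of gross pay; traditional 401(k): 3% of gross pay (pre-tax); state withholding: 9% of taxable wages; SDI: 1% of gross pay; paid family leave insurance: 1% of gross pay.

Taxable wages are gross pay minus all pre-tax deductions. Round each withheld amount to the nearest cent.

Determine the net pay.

Regular pay: 37 × $26.86 = $993.82
Overtime pay: 7 × $26.86 × 1.5 = $282.03
Gross pay = $993.82 + $282.03 = $1,275.85
Traditional 401(k): $1,275.85 × 0.03 = $38.28
Taxable wages = $1,275.85 − $38.28 = $1,237.57
Municipal income tax: $1,237.57 × 0.03 = $37.13
State withholding: $1,237.57 × 0.09 = $111.38
Paid family leave insurance: $1,275.85 × 0.01 = $12.76
Medicare tax: $1,275.85 × 0.02 = $25.52
SDI: $1,275.85 × 0.01 = $12.76
Total deductions = $38.28 + $37.13 + $111.38 + $12.76 + $25.52 + $12.76 = $237.83
Net pay = $1,275.85 − $237.83 = $1,038.02

$1,038.02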